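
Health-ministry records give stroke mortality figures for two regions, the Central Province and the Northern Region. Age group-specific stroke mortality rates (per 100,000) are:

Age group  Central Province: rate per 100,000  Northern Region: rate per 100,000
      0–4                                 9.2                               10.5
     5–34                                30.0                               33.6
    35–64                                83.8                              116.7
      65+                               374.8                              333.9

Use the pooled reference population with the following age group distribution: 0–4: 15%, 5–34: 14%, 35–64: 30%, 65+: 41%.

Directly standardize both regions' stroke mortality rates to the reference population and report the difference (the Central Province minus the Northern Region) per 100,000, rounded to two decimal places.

Standard weights: 0.15, 0.14, 0.30, 0.41.
The Central Province: 0.1500×9.2 + 0.1400×30.0 + 0.3000×83.8 + 0.4100×374.8 = 184.3880 per 100,000.
The Northern Region: 0.1500×10.5 + 0.1400×33.6 + 0.3000×116.7 + 0.4100×333.9 = 178.1880 per 100,000.
Difference = 184.3880 − 178.1880 = 6.2000.

6.20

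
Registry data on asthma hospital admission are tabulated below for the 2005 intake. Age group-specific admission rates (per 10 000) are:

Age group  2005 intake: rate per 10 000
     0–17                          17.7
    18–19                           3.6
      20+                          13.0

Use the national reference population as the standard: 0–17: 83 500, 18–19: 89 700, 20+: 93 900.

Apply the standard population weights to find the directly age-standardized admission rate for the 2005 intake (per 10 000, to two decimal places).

Standard total = 267 100; weights = 0.3126, 0.3358, 0.3516.
Standardized rate: 0.3126×17.7 + 0.3358×3.6 + 0.3516×13.0 = 11.3125 per 10 000.

11.31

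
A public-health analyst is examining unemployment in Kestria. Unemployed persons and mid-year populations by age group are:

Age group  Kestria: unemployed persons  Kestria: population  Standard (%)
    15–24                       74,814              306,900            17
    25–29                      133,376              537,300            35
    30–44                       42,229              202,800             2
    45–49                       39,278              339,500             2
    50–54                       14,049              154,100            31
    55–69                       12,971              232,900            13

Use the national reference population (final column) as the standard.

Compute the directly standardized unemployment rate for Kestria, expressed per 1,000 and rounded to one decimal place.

Age-specific rates per 1,000 for Kestria: 243.773, 248.234, 208.230, 115.694, 91.168, 55.693.
Standard weights: 0.17, 0.35, 0.02, 0.02, 0.31, 0.13.
Standardized rate: 0.1700×243.773 + 0.3500×248.234 + 0.0200×208.230 + 0.0200×115.694 + 0.3100×91.168 + 0.1300×55.693 = 170.3040 per 1,000.

170.3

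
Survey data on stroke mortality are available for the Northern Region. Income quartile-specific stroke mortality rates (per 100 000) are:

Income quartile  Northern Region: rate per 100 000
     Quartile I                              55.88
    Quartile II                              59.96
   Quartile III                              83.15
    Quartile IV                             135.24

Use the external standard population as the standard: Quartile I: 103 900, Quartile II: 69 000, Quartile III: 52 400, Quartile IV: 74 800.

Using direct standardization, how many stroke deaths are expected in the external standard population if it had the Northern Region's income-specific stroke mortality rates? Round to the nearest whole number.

244

Expected stroke deaths = Σ (standard pop × income-specific rate ÷ 100 000)
= 103 900×55.88/100 000 + 69 000×59.96/100 000 + 52 400×83.15/100 000 + 74 800×135.24/100 000
= 58.06 + 41.37 + 43.57 + 101.16 = 244.16.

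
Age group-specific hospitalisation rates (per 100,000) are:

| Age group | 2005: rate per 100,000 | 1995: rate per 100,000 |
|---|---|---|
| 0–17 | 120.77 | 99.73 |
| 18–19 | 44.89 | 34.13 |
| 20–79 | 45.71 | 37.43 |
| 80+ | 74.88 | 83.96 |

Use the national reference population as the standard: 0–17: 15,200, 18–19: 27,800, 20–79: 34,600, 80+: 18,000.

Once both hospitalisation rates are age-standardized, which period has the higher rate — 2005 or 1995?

2005

Standard total = 95,600; weights = 0.1590, 0.2908, 0.3619, 0.1883.
2005: 0.1590×120.77 + 0.2908×44.89 + 0.3619×45.71 + 0.1883×74.88 = 62.8980 per 100,000.
1995: 0.1590×99.73 + 0.2908×34.13 + 0.3619×37.43 + 0.1883×83.96 = 55.1367 per 100,000.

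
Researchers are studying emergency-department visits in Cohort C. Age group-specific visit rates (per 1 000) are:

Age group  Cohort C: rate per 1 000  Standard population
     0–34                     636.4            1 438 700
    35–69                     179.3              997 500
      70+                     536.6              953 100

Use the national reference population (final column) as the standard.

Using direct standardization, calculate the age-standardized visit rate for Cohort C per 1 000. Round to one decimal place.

473.8

Standard total = 3 389 300; weights = 0.4245, 0.2943, 0.2812.
Standardized rate: 0.4245×636.4 + 0.2943×179.3 + 0.2812×536.6 = 473.8069 per 1 000.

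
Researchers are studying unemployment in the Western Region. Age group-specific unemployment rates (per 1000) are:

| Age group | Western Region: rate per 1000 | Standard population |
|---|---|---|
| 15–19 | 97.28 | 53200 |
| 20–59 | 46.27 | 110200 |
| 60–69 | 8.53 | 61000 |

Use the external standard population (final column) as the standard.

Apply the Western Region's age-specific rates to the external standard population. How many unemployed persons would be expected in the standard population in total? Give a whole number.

10795

Expected unemployed persons = Σ (standard pop × age-specific rate ÷ 1000)
= 53200×97.28/1000 + 110200×46.27/1000 + 61000×8.53/1000
= 5175.30 + 5098.95 + 520.33 = 10794.58.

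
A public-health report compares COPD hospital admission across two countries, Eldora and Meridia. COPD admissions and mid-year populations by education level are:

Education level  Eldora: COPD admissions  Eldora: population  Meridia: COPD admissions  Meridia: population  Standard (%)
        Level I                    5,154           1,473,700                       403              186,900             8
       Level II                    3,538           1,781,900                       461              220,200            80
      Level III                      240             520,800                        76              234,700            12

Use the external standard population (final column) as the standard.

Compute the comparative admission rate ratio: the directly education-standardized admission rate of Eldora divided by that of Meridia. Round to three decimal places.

1.020

Education-specific rates per 10,000 for Eldora: 34.97, 19.86, 4.61.
For Meridia: 21.56, 20.94, 3.24.
Standard weights: 0.08, 0.80, 0.12.
Eldora: 0.0800×34.97 + 0.8000×19.86 + 0.1200×4.61 = 19.2350 per 10,000.
Meridia: 0.0800×21.56 + 0.8000×20.94 + 0.1200×3.24 = 18.8620 per 10,000.
Ratio = 19.2350 ÷ 18.8620 = 1.01978.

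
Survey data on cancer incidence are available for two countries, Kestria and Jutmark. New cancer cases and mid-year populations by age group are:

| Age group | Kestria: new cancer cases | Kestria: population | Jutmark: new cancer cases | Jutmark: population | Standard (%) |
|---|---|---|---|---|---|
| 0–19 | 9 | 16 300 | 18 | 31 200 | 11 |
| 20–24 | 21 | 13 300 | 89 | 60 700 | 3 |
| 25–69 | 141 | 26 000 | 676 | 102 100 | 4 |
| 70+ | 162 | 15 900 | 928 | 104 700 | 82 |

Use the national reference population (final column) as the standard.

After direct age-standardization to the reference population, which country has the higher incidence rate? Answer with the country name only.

Age-specific rates per 100 000 for Kestria: 55.21, 157.89, 542.31, 1018.87.
For Jutmark: 57.69, 146.62, 662.10, 886.34.
Standard weights: 0.11, 0.03, 0.04, 0.82.
Kestria: 0.1100×55.21 + 0.0300×157.89 + 0.0400×542.31 + 0.8200×1018.87 = 867.9745 per 100 000.
Jutmark: 0.1100×57.69 + 0.0300×146.62 + 0.0400×662.10 + 0.8200×886.34 = 764.0291 per 100 000.
The crude rates (465.73 vs 572.82) would put Jutmark higher, but that reflects its age composition; once standardized to a common age structure, Kestria has the higher underlying rate.

Kestria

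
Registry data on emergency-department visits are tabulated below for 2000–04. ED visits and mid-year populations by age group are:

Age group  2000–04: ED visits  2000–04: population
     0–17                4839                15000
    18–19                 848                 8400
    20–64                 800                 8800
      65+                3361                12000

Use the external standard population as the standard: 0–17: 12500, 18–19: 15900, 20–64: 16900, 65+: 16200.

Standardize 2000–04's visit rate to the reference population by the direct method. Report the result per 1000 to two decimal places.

190.43

Age-specific rates per 1000 for 2000–04: 322.600, 100.952, 90.909, 280.083.
Standard total = 61500; weights = 0.2033, 0.2585, 0.2748, 0.2634.
Standardized rate: 0.2033×322.600 + 0.2585×100.952 + 0.2748×90.909 + 0.2634×280.083 = 190.4286 per 1000.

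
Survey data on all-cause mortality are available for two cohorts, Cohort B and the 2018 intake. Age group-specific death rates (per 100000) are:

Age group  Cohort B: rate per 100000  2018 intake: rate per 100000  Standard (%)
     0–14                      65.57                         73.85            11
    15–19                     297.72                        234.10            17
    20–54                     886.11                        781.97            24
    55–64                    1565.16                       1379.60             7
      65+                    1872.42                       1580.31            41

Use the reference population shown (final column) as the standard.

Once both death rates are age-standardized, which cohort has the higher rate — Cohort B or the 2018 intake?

Cohort B

Standard weights: 0.11, 0.17, 0.24, 0.07, 0.41.
Cohort B: 0.1100×65.57 + 0.1700×297.72 + 0.2400×886.11 + 0.0700×1565.16 + 0.4100×1872.42 = 1147.7449 per 100000.
The 2018 intake: 0.1100×73.85 + 0.1700×234.10 + 0.2400×781.97 + 0.0700×1379.60 + 0.4100×1580.31 = 980.0924 per 100000.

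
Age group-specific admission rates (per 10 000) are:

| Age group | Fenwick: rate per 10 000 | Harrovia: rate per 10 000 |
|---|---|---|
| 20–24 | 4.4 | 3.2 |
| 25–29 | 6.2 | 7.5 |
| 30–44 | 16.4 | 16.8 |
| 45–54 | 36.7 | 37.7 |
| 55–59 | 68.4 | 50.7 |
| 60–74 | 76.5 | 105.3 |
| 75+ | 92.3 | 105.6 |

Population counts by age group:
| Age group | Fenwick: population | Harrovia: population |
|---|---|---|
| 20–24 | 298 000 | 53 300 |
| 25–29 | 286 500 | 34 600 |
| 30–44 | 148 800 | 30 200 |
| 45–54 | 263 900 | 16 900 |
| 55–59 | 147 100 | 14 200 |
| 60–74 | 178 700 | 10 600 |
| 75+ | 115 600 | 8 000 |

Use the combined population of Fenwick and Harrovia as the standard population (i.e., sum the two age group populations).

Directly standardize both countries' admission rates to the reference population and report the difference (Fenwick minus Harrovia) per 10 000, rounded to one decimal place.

Combined standard total = 1 606 400; weights = 0.2187, 0.1999, 0.1114, 0.1748, 0.1004, 0.1178, 0.0769.
Fenwick: 0.2187×4.4 + 0.1999×6.2 + 0.1114×16.4 + 0.1748×36.7 + 0.1004×68.4 + 0.1178×76.5 + 0.0769×92.3 = 33.4289 per 10 000.
Harrovia: 0.2187×3.2 + 0.1999×7.5 + 0.1114×16.8 + 0.1748×37.7 + 0.1004×50.7 + 0.1178×105.3 + 0.0769×105.6 = 36.2856 per 10 000.
Difference = 33.4289 − 36.2856 = -2.8567.

-2.9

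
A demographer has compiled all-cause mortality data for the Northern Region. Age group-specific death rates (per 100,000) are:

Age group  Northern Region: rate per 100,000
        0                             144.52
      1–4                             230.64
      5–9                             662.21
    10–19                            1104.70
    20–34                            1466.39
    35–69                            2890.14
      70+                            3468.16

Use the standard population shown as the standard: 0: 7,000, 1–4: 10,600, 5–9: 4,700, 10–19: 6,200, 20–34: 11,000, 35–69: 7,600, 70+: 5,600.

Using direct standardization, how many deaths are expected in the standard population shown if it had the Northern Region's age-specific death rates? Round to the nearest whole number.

709

Expected deaths = Σ (standard pop × age-specific rate ÷ 100,000)
= 7,000×144.52/100,000 + 10,600×230.64/100,000 + 4,700×662.21/100,000 + 6,200×1104.70/100,000 + 11,000×1466.39/100,000 + 7,600×2890.14/100,000 + 5,600×3468.16/100,000
= 10.12 + 24.45 + 31.12 + 68.49 + 161.30 + 219.65 + 194.22 = 709.35.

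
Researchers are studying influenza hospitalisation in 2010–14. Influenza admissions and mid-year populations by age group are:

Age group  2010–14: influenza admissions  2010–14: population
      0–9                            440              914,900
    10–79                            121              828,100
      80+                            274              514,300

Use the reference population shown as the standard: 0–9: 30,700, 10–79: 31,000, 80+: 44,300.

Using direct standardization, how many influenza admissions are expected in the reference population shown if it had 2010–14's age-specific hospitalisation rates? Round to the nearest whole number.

43

Age-specific rates per 100,000 for 2010–14: 48.09, 14.61, 53.28.
Expected influenza admissions = Σ (standard pop × age-specific rate ÷ 100,000)
= 30,700×48.09/100,000 + 31,000×14.61/100,000 + 44,300×53.28/100,000
= 14.76 + 4.53 + 23.60 = 42.90.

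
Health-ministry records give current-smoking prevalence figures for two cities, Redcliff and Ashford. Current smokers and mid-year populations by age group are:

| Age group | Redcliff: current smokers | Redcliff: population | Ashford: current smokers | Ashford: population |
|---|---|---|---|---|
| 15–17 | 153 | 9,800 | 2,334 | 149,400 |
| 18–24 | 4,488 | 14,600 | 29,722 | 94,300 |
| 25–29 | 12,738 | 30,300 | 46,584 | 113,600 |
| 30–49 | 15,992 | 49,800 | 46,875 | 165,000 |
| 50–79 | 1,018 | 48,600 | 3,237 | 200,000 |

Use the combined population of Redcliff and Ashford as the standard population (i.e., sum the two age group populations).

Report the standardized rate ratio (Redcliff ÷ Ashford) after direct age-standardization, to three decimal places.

Age-specific rates per 1,000 for Redcliff: 15.612, 307.397, 420.396, 321.124, 20.947.
For Ashford: 15.622, 315.186, 410.070, 284.091, 16.185.
Combined standard total = 875,400; weights = 0.1819, 0.1244, 0.1644, 0.2454, 0.2840.
Redcliff: 0.1819×15.612 + 0.1244×307.397 + 0.1644×420.396 + 0.2454×321.124 + 0.2840×20.947 = 194.9290 per 1,000.
Ashford: 0.1819×15.622 + 0.1244×315.186 + 0.1644×410.070 + 0.2454×284.091 + 0.2840×16.185 = 183.7632 per 1,000.
Ratio = 194.9290 ÷ 183.7632 = 1.06076.

1.061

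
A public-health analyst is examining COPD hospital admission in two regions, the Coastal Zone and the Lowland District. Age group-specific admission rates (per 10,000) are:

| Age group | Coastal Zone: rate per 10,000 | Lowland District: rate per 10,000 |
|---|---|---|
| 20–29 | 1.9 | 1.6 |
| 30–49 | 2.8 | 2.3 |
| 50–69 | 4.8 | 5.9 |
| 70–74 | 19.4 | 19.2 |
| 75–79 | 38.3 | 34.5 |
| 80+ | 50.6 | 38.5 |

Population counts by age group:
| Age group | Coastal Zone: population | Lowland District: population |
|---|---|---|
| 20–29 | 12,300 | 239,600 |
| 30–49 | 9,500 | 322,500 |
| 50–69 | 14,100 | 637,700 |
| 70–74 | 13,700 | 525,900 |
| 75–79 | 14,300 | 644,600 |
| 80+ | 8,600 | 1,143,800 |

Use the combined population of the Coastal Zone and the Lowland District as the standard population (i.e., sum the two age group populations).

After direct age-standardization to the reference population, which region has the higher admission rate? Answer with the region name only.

Combined standard total = 3,586,600; weights = 0.0702, 0.0926, 0.1817, 0.1504, 0.1837, 0.3213.
The Coastal Zone: 0.0702×1.9 + 0.0926×2.8 + 0.1817×4.8 + 0.1504×19.4 + 0.1837×38.3 + 0.3213×50.6 = 27.4779 per 10,000.
The Lowland District: 0.0702×1.6 + 0.0926×2.3 + 0.1817×5.9 + 0.1504×19.2 + 0.1837×34.5 + 0.3213×38.5 = 22.9945 per 10,000.
The crude rates (18.85 vs 23.12) would put the Lowland District higher, but that reflects its age composition; once standardized to a common age structure, the Coastal Zone has the higher underlying rate.

Coastal Zone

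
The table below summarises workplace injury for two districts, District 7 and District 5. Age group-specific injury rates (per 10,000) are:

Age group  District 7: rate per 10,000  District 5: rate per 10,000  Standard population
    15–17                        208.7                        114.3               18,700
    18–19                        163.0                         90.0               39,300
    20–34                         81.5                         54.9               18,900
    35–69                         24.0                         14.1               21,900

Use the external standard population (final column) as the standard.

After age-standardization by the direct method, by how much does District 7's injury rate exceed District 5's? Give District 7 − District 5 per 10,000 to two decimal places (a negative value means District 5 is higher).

Standard total = 98,800; weights = 0.1893, 0.3978, 0.1913, 0.2217.
District 7: 0.1893×208.7 + 0.3978×163.0 + 0.1913×81.5 + 0.2217×24.0 = 125.2484 per 10,000.
District 5: 0.1893×114.3 + 0.3978×90.0 + 0.1913×54.9 + 0.2217×14.1 = 71.0608 per 10,000.
Difference = 125.2484 − 71.0608 = 54.1876.

54.19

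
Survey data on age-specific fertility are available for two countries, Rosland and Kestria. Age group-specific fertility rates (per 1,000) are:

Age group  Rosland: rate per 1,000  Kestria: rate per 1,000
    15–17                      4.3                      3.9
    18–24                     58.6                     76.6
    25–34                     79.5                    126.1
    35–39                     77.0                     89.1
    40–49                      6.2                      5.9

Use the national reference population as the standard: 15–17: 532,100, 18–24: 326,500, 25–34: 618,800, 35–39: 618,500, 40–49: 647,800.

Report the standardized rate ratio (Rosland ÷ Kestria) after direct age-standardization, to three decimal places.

Standard total = 2,743,700; weights = 0.1939, 0.1190, 0.2255, 0.2254, 0.2361.
Rosland: 0.1939×4.3 + 0.1190×58.6 + 0.2255×79.5 + 0.2254×77.0 + 0.2361×6.2 = 44.5589 per 1,000.
Kestria: 0.1939×3.9 + 0.1190×76.6 + 0.2255×126.1 + 0.2254×89.1 + 0.2361×5.9 = 59.7901 per 1,000.
Ratio = 44.5589 ÷ 59.7901 = 0.74526.

0.745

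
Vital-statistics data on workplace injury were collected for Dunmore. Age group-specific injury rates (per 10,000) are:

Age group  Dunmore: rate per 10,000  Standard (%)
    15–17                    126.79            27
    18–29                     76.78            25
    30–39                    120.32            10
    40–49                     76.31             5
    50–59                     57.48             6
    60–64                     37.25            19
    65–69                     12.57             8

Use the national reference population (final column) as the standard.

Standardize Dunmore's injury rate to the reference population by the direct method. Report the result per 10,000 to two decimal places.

80.81

Standard weights: 0.27, 0.25, 0.10, 0.05, 0.06, 0.19, 0.08.
Standardized rate: 0.2700×126.79 + 0.2500×76.78 + 0.1000×120.32 + 0.0500×76.31 + 0.0600×57.48 + 0.1900×37.25 + 0.0800×12.57 = 80.8077 per 10,000.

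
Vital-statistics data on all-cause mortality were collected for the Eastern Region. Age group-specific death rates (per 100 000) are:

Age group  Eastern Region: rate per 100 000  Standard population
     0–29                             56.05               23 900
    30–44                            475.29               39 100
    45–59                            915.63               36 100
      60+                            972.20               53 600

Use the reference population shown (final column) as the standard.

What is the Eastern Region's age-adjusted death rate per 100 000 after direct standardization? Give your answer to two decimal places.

688.20

Standard total = 152 700; weights = 0.1565, 0.2561, 0.2364, 0.3510.
Standardized rate: 0.1565×56.05 + 0.2561×475.29 + 0.2364×915.63 + 0.3510×972.20 = 688.1964 per 100 000.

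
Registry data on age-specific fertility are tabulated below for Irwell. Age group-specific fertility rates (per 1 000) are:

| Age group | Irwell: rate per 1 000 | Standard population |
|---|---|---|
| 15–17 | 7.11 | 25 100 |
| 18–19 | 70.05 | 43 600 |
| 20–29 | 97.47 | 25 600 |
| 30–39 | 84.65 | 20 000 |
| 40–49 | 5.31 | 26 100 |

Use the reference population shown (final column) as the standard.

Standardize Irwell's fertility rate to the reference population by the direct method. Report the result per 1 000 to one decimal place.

Standard total = 140 400; weights = 0.1788, 0.3105, 0.1823, 0.1425, 0.1859.
Standardized rate: 0.1788×7.11 + 0.3105×70.05 + 0.1823×97.47 + 0.1425×84.65 + 0.1859×5.31 = 53.8423 per 1 000.

53.8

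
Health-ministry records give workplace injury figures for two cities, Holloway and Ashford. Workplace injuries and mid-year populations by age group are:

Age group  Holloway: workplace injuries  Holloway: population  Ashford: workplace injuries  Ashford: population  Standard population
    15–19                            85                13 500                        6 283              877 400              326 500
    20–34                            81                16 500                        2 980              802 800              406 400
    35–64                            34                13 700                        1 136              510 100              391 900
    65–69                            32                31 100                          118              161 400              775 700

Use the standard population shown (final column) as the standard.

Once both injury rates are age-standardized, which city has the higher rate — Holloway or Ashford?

Holloway

Age-specific rates per 10 000 for Holloway: 62.96, 49.09, 24.82, 10.29.
For Ashford: 71.61, 37.12, 22.27, 7.31.
Standard total = 1 900 500; weights = 0.1718, 0.2138, 0.2062, 0.4082.
Holloway: 0.1718×62.96 + 0.2138×49.09 + 0.2062×24.82 + 0.4082×10.29 = 30.6316 per 10 000.
Ashford: 0.1718×71.61 + 0.2138×37.12 + 0.2062×22.27 + 0.4082×7.31 = 27.8163 per 10 000.
The crude rates (31.02 vs 44.72) would put Ashford higher, but that reflects its age composition; once standardized to a common age structure, Holloway has the higher underlying rate.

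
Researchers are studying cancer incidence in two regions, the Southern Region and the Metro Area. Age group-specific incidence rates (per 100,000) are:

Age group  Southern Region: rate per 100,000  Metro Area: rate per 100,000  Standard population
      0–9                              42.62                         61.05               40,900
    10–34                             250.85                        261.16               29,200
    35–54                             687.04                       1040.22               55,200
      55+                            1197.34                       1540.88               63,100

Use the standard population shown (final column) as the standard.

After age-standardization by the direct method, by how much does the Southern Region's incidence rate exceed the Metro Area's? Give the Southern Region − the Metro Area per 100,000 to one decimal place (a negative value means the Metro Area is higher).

-224.1

Standard total = 188,400; weights = 0.2171, 0.1550, 0.2930, 0.3349.
The Southern Region: 0.2171×42.62 + 0.1550×250.85 + 0.2930×687.04 + 0.3349×1197.34 = 650.4498 per 100,000.
The Metro Area: 0.2171×61.05 + 0.1550×261.16 + 0.2930×1040.22 + 0.3349×1540.88 = 874.5886 per 100,000.
Difference = 650.4498 − 874.5886 = -224.1388.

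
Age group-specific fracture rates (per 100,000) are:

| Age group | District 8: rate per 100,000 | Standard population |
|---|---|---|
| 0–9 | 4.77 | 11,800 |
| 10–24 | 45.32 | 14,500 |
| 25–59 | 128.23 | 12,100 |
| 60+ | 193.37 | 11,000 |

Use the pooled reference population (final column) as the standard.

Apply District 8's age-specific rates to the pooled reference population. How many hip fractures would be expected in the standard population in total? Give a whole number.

Expected hip fractures = Σ (standard pop × age-specific rate ÷ 100,000)
= 11,800×4.77/100,000 + 14,500×45.32/100,000 + 12,100×128.23/100,000 + 11,000×193.37/100,000
= 0.56 + 6.57 + 15.52 + 21.27 = 43.92.

44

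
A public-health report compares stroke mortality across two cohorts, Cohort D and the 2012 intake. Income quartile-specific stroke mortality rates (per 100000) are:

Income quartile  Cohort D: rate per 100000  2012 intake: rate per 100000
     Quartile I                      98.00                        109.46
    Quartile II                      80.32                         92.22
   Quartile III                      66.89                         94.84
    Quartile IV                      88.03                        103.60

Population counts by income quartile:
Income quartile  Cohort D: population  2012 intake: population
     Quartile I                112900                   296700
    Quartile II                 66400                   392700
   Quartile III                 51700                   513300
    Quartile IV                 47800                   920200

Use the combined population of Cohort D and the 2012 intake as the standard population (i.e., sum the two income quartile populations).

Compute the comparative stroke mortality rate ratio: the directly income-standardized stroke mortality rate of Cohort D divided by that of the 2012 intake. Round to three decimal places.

0.830

Combined standard total = 2401700; weights = 0.1705, 0.1912, 0.2353, 0.4030.
Cohort D: 0.1705×98.00 + 0.1912×80.32 + 0.2353×66.89 + 0.4030×88.03 = 83.2833 per 100000.
The 2012 intake: 0.1705×109.46 + 0.1912×92.22 + 0.2353×94.84 + 0.4030×103.60 = 100.3633 per 100000.
Ratio = 83.2833 ÷ 100.3633 = 0.82982.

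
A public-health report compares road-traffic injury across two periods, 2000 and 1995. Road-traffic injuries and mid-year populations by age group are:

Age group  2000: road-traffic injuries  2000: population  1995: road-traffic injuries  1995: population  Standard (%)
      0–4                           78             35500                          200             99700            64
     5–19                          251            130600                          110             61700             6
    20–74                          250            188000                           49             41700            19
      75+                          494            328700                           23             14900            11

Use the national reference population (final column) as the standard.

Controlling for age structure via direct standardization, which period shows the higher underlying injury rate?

Age-specific rates per 100000 for 2000: 219.72, 192.19, 132.98, 150.29.
For 1995: 200.60, 178.28, 117.51, 154.36.
Standard weights: 0.64, 0.06, 0.19, 0.11.
2000: 0.6400×219.72 + 0.0600×192.19 + 0.1900×132.98 + 0.1100×150.29 = 193.9489 per 100000.
1995: 0.6400×200.60 + 0.0600×178.28 + 0.1900×117.51 + 0.1100×154.36 = 178.3881 per 100000.
The crude rates (157.15 vs 175.23) would put 1995 higher, but that reflects its age composition; once standardized to a common age structure, 2000 has the higher underlying rate.

2000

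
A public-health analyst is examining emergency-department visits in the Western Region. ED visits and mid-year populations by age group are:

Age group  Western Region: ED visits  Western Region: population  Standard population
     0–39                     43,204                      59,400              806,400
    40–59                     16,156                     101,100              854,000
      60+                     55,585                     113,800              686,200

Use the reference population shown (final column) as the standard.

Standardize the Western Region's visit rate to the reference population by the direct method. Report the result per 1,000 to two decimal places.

450.94

Age-specific rates per 1,000 for the Western Region: 727.340, 159.802, 488.445.
Standard total = 2,346,600; weights = 0.3436, 0.3639, 0.2924.
Standardized rate: 0.3436×727.340 + 0.3639×159.802 + 0.2924×488.445 = 450.9370 per 1,000.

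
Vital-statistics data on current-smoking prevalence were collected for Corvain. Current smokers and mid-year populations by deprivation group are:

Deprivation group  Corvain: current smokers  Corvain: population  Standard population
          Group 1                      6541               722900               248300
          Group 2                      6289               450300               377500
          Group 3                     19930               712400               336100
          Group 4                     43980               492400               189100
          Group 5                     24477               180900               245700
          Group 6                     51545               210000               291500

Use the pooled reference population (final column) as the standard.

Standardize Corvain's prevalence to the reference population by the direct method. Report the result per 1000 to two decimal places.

Deprivation-specific rates per 1000 for Corvain: 9.048, 13.966, 27.976, 89.318, 135.307, 245.452.
Standard total = 1688200; weights = 0.1471, 0.2236, 0.1991, 0.1120, 0.1455, 0.1727.
Standardized rate: 0.1471×9.048 + 0.2236×13.966 + 0.1991×27.976 + 0.1120×89.318 + 0.1455×135.307 + 0.1727×245.452 = 82.1027 per 1000.

82.10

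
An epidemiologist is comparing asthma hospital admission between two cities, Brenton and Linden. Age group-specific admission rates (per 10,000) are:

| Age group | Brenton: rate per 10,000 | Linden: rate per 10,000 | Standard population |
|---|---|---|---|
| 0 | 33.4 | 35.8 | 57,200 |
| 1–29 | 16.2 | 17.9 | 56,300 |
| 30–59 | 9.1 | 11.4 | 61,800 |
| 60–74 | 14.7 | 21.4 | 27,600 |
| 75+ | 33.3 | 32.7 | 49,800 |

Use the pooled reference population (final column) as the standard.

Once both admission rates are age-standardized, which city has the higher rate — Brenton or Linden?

Linden

Standard total = 252,700; weights = 0.2264, 0.2228, 0.2446, 0.1092, 0.1971.
Brenton: 0.2264×33.4 + 0.2228×16.2 + 0.2446×9.1 + 0.1092×14.7 + 0.1971×33.3 = 21.5630 per 10,000.
Linden: 0.2264×35.8 + 0.2228×17.9 + 0.2446×11.4 + 0.1092×21.4 + 0.1971×32.7 = 23.6611 per 10,000.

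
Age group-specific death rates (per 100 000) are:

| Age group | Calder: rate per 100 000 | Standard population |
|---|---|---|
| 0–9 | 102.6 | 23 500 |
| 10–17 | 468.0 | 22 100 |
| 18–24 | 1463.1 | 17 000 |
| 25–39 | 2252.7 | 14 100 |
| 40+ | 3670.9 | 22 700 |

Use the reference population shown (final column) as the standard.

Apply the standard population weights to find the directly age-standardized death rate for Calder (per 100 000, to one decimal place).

Standard total = 99 400; weights = 0.2364, 0.2223, 0.1710, 0.1419, 0.2284.
Standardized rate: 0.2364×102.6 + 0.2223×468.0 + 0.1710×1463.1 + 0.1419×2252.7 + 0.2284×3670.9 = 1536.4095 per 100 000.

1536.4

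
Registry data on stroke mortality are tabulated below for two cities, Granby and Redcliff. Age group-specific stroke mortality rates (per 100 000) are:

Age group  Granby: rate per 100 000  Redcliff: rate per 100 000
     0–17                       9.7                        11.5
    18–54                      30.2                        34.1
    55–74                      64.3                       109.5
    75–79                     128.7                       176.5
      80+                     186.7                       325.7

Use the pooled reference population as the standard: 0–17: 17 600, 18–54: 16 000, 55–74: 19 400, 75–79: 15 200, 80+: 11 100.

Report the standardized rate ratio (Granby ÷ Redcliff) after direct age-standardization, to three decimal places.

Standard total = 79 300; weights = 0.2219, 0.2018, 0.2446, 0.1917, 0.1400.
Granby: 0.2219×9.7 + 0.2018×30.2 + 0.2446×64.3 + 0.1917×128.7 + 0.1400×186.7 = 74.7787 per 100 000.
Redcliff: 0.2219×11.5 + 0.2018×34.1 + 0.2446×109.5 + 0.1917×176.5 + 0.1400×325.7 = 115.6415 per 100 000.
Ratio = 74.7787 ÷ 115.6415 = 0.64664.

0.647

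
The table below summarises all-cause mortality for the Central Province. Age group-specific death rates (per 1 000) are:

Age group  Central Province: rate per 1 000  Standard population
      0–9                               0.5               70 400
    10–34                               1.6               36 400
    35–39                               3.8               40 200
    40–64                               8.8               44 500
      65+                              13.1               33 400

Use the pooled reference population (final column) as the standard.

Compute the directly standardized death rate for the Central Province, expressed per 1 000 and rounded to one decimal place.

4.8

Standard total = 224 900; weights = 0.3130, 0.1618, 0.1787, 0.1979, 0.1485.
Standardized rate: 0.3130×0.5 + 0.1618×1.6 + 0.1787×3.8 + 0.1979×8.8 + 0.1485×13.1 = 4.7814 per 1 000.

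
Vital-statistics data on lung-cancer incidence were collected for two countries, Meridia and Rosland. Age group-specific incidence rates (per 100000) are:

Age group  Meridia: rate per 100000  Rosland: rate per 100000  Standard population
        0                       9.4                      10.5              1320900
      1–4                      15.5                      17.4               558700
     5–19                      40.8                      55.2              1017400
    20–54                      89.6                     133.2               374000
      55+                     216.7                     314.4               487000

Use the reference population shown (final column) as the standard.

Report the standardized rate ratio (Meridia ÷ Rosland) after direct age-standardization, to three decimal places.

Standard total = 3758000; weights = 0.3515, 0.1487, 0.2707, 0.0995, 0.1296.
Meridia: 0.3515×9.4 + 0.1487×15.5 + 0.2707×40.8 + 0.0995×89.6 + 0.1296×216.7 = 53.6534 per 100000.
Rosland: 0.3515×10.5 + 0.1487×17.4 + 0.2707×55.2 + 0.0995×133.2 + 0.1296×314.4 = 75.2211 per 100000.
Ratio = 53.6534 ÷ 75.2211 = 0.71328.

0.713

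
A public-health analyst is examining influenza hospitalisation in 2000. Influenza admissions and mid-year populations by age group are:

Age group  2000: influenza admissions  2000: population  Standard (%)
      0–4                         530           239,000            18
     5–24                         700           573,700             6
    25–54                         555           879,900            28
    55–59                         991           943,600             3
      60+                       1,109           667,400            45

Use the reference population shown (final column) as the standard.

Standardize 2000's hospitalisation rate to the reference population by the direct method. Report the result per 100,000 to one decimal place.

Age-specific rates per 100,000 for 2000: 221.76, 122.01, 63.08, 105.02, 166.17.
Standard weights: 0.18, 0.06, 0.28, 0.03, 0.45.
Standardized rate: 0.1800×221.76 + 0.0600×122.01 + 0.2800×63.08 + 0.0300×105.02 + 0.4500×166.17 = 142.8243 per 100,000.

142.8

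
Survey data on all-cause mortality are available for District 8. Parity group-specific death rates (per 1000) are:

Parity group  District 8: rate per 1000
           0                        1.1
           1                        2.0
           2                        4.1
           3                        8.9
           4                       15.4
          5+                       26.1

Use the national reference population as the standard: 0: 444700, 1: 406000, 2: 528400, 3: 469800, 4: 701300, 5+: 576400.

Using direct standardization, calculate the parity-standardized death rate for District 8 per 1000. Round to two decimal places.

10.71

Standard total = 3126600; weights = 0.1422, 0.1299, 0.1690, 0.1503, 0.2243, 0.1844.
Standardized rate: 0.1422×1.1 + 0.1299×2.0 + 0.1690×4.1 + 0.1503×8.9 + 0.2243×15.4 + 0.1844×26.1 = 10.7122 per 1000.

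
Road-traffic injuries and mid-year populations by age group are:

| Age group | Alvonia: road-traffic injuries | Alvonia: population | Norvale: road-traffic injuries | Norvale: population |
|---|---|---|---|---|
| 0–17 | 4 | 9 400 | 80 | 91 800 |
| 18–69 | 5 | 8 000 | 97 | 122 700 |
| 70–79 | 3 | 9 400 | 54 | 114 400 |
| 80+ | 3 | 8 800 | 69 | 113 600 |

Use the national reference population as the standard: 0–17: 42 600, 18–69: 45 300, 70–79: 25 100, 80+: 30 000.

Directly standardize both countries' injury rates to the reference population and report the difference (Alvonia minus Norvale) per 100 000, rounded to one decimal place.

-26.8

Age-specific rates per 100 000 for Alvonia: 42.55, 62.50, 31.91, 34.09.
For Norvale: 87.15, 79.05, 47.20, 60.74.
Standard total = 143 000; weights = 0.2979, 0.3168, 0.1755, 0.2098.
Alvonia: 0.2979×42.55 + 0.3168×62.50 + 0.1755×31.91 + 0.2098×34.09 = 45.2294 per 100 000.
Norvale: 0.2979×87.15 + 0.3168×79.05 + 0.1755×47.20 + 0.2098×60.74 = 72.0319 per 100 000.
Difference = 45.2294 − 72.0319 = -26.8025.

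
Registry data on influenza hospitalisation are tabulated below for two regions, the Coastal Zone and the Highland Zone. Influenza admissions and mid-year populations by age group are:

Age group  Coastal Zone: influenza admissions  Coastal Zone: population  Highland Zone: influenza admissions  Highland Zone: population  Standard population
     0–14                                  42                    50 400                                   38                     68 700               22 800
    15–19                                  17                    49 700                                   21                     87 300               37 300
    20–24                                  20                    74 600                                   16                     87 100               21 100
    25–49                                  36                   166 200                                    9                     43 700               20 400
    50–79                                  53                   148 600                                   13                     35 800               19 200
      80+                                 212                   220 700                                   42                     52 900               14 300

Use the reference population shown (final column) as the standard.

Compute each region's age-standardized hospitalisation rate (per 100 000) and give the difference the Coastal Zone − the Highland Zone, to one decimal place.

10.7

Age-specific rates per 100 000 for the Coastal Zone: 83.33, 34.21, 26.81, 21.66, 35.67, 96.06.
For the Highland Zone: 55.31, 24.05, 18.37, 20.59, 36.31, 79.40.
Standard total = 135 100; weights = 0.1688, 0.2761, 0.1562, 0.1510, 0.1421, 0.1058.
The Coastal Zone: 0.1688×83.33 + 0.2761×34.21 + 0.1562×26.81 + 0.1510×21.66 + 0.1421×35.67 + 0.1058×96.06 = 46.2016 per 100 000.
The Highland Zone: 0.1688×55.31 + 0.2761×24.05 + 0.1562×18.37 + 0.1510×20.59 + 0.1421×36.31 + 0.1058×79.40 = 35.5195 per 100 000.
Difference = 46.2016 − 35.5195 = 10.6821.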